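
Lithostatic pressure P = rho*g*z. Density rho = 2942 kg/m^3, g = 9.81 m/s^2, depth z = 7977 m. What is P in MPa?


P = rho * g * z / 1e6
= 2942 * 9.81 * 7977 / 1e6
= 230224356.54 / 1e6
= 230.2244 MPa

230.2244


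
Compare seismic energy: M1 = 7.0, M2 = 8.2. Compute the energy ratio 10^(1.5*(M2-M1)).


M2 - M1 = 8.2 - 7.0 = 1.2
1.5 * 1.2 = 1.8
ratio = 10^1.8 = 63.1

63.1


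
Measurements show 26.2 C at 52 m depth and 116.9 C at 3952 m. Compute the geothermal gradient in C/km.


dT = 116.9 - 26.2 = 90.7 C
dz = 3952 - 52 = 3900 m
gradient = dT/dz * 1000 = 90.7/3900 * 1000 = 23.2564 C/km

23.2564


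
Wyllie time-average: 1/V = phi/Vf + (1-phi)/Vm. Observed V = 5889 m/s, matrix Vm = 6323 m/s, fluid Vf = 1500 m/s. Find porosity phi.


1/V - 1/Vm = 1/5889 - 1/6323 = 1.166e-05
1/Vf - 1/Vm = 1/1500 - 1/6323 = 0.00050851
phi = 1.166e-05 / 0.00050851 = 0.0229

0.0229


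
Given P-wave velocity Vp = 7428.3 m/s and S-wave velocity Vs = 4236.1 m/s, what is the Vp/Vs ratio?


Vp/Vs = 7428.3 / 4236.1
= 1.7536

1.7536


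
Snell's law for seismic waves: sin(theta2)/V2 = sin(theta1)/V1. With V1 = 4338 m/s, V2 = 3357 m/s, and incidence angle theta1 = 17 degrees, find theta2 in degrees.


sin(theta1) = sin(17 deg) = 0.292372
sin(theta2) = V2/V1 * sin(theta1) = 3357/4338 * 0.292372 = 0.226254
theta2 = arcsin(0.226254) = 13.0767 degrees

13.0767


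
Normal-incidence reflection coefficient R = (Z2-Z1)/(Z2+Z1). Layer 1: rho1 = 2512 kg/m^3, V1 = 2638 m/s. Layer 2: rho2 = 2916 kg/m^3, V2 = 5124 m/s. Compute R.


Z1 = 2512 * 2638 = 6626656
Z2 = 2916 * 5124 = 14941584
R = (14941584 - 6626656) / (14941584 + 6626656) = 8314928 / 21568240 = 0.3855

0.3855


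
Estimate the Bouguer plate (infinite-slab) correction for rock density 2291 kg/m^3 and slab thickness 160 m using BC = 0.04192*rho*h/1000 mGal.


BC = 0.04192 * rho * h / 1000
= 0.04192 * 2291 * 160 / 1000
= 15.3662 mGal

15.3662


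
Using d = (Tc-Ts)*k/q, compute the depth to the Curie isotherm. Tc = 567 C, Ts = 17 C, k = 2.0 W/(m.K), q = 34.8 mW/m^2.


T_Curie - T_surf = 567 - 17 = 550 C
Convert q to W/m^2: 34.8 mW/m^2 = 0.0348 W/m^2
d = 550 * 2.0 / 0.0348 = 31609.2 m

31609.2


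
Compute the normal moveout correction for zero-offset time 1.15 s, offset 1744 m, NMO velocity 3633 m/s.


x/Vnmo = 1744/3633 = 0.480044
(x/Vnmo)^2 = 0.230442
t0^2 = 1.3225
sqrt(1.3225 + 0.230442) = 1.246171
dt = 1.246171 - 1.15 = 0.096171

0.096171


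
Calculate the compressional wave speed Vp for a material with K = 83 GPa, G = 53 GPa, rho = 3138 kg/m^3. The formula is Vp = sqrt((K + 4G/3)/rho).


First compute the effective modulus:
K + 4G/3 = 83e9 + 4*53e9/3 = 153666666666.67 Pa
Then divide by density:
153666666666.67 / 3138 = 48969619.7153 Pa/(kg/m^3)
Take the square root:
Vp = sqrt(48969619.7153) = 6997.83 m/s

6997.83


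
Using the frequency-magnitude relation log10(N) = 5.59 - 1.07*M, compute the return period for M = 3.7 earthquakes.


log10(N) = 5.59 - 1.07*3.7 = 1.631
N = 10^1.631 = 42.756289
T = 1/N = 1/42.756289 = 0.0234 years

0.0234


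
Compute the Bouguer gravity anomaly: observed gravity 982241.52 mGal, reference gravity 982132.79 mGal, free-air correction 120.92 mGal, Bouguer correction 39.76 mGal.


BA = g_obs - g_ref + FAC - BC
= 982241.52 - 982132.79 + 120.92 - 39.76
= 189.89 mGal

189.89


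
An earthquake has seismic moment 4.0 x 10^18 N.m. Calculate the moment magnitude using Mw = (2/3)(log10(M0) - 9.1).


log10(M0) = log10(4.0 x 10^18) = 18.6021
Mw = 2/3 * (18.6021 - 9.1)
= 2/3 * 9.5021
= 6.33

6.33


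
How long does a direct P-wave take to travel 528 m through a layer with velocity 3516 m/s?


t = x / V
= 528 / 3516
= 0.1502 s

0.1502


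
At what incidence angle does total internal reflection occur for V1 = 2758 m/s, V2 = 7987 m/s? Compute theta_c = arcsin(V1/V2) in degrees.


V1/V2 = 2758/7987 = 0.345311
theta_c = arcsin(0.345311) = 20.2008 degrees

20.2008


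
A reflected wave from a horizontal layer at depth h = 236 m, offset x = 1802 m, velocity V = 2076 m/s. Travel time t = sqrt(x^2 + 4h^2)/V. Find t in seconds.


x^2 + 4h^2 = 1802^2 + 4*236^2 = 3247204 + 222784 = 3469988
sqrt(3469988) = 1862.7904
t = 1862.7904 / 2076 = 0.8973 s

0.8973


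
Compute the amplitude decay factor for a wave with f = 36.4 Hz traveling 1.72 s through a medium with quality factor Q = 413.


pi*f*t/Q = pi*36.4*1.72/413 = 0.476244
A/A0 = exp(-0.476244) = 0.621112

0.621112


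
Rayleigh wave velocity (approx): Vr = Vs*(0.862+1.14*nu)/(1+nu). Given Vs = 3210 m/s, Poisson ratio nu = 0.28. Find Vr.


Numerator factor = 0.862 + 1.14*0.28 = 1.1812
Denominator = 1 + 0.28 = 1.28
Vr = 3210 * 1.1812 / 1.28 = 2962.23 m/s

2962.23


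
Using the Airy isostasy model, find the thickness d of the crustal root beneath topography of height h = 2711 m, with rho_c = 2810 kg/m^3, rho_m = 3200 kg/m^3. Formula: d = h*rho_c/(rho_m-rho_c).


rho_m - rho_c = 3200 - 2810 = 390
d = 2711 * 2810 / 390
= 7617910 / 390
= 19533.1 m

19533.1


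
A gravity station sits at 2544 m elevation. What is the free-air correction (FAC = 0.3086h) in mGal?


FAC = 0.3086 * h
= 0.3086 * 2544
= 785.0784 mGal

785.0784


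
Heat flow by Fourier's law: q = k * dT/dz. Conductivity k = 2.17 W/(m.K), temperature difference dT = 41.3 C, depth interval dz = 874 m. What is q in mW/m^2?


q = k * dT / dz * 1000
= 2.17 * 41.3 / 874 * 1000
= 0.102541 * 1000
= 102.5412 mW/m^2

102.5412


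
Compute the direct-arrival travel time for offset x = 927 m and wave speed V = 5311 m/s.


t = x / V
= 927 / 5311
= 0.1745 s

0.1745


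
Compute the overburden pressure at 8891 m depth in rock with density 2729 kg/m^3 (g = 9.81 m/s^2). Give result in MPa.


P = rho * g * z / 1e6
= 2729 * 9.81 * 8891 / 1e6
= 238025317.59 / 1e6
= 238.0253 MPa

238.0253


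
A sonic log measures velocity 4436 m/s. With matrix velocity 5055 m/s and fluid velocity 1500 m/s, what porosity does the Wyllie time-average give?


1/V - 1/Vm = 1/4436 - 1/5055 = 2.76e-05
1/Vf - 1/Vm = 1/1500 - 1/5055 = 0.00046884
phi = 2.76e-05 / 0.00046884 = 0.0589

0.0589


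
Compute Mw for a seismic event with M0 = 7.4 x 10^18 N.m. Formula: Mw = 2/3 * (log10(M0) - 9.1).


log10(M0) = log10(7.4 x 10^18) = 18.8692
Mw = 2/3 * (18.8692 - 9.1)
= 2/3 * 9.7692
= 6.51

6.51


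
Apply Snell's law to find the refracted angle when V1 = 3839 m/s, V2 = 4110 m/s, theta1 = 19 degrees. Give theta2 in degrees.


sin(theta1) = sin(19 deg) = 0.325568
sin(theta2) = V2/V1 * sin(theta1) = 4110/3839 * 0.325568 = 0.34855
theta2 = arcsin(0.34855) = 20.3987 degrees

20.3987


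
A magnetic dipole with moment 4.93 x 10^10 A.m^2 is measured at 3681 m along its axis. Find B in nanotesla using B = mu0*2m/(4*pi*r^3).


m = 4.93 x 10^10 = 49300000000 A.m^2
2m = 98600000000 A.m^2
r^3 = 3681^3 = 49876670241
B = (4pi*10^-7) * 98600000000 / (4*pi * 49876670241) * 1e9
= 123904.414258 / 626768723258.59 * 1e9
= 197.6876 nT

197.6876


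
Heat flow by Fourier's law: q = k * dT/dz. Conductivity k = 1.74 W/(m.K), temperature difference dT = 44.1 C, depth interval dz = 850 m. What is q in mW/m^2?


q = k * dT / dz * 1000
= 1.74 * 44.1 / 850 * 1000
= 0.090275 * 1000
= 90.2753 mW/m^2

90.2753


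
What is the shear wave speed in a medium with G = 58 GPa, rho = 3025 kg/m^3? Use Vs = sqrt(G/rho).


Convert G to Pa: G = 58e9 Pa
Compute G/rho = 58e9 / 3025 = 19173553.719
Vs = sqrt(19173553.719) = 4378.76 m/s

4378.76


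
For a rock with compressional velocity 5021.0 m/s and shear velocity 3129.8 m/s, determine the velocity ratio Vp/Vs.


Vp/Vs = 5021.0 / 3129.8
= 1.6043

1.6043


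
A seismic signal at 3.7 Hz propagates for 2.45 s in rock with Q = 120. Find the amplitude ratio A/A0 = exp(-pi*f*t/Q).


pi*f*t/Q = pi*3.7*2.45/120 = 0.237321
A/A0 = exp(-0.237321) = 0.788738

0.788738


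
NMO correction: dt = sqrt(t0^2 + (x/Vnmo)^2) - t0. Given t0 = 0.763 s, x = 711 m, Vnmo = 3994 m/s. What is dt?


x/Vnmo = 711/3994 = 0.178017
(x/Vnmo)^2 = 0.03169
t0^2 = 0.582169
sqrt(0.582169 + 0.03169) = 0.783492
dt = 0.783492 - 0.763 = 0.020492

0.020492


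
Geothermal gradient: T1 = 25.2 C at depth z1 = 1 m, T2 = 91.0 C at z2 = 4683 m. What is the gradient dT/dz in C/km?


dT = 91.0 - 25.2 = 65.8 C
dz = 4683 - 1 = 4682 m
gradient = dT/dz * 1000 = 65.8/4682 * 1000 = 14.0538 C/km

14.0538


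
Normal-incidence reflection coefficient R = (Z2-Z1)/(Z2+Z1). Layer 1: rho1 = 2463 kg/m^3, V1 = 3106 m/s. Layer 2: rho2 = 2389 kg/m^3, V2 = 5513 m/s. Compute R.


Z1 = 2463 * 3106 = 7650078
Z2 = 2389 * 5513 = 13170557
R = (13170557 - 7650078) / (13170557 + 7650078) = 5520479 / 20820635 = 0.2651

0.2651


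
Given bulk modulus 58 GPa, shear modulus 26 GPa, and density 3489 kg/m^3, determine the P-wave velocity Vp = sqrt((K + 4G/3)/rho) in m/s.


First compute the effective modulus:
K + 4G/3 = 58e9 + 4*26e9/3 = 92666666666.67 Pa
Then divide by density:
92666666666.67 / 3489 = 26559663.705 Pa/(kg/m^3)
Take the square root:
Vp = sqrt(26559663.705) = 5153.61 m/s

5153.61


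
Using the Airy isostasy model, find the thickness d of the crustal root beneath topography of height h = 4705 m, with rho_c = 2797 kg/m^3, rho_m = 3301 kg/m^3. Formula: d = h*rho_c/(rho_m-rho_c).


rho_m - rho_c = 3301 - 2797 = 504
d = 4705 * 2797 / 504
= 13159885 / 504
= 26110.88 m

26110.88


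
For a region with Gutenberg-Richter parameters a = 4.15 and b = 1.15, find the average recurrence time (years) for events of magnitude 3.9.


log10(N) = 4.15 - 1.15*3.9 = -0.335
N = 10^-0.335 = 0.462381
T = 1/N = 1/0.462381 = 2.1627 years

2.1627


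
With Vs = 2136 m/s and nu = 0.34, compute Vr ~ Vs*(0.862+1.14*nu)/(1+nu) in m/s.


Numerator factor = 0.862 + 1.14*0.34 = 1.2496
Denominator = 1 + 0.34 = 1.34
Vr = 2136 * 1.2496 / 1.34 = 1991.9 m/s

1991.9


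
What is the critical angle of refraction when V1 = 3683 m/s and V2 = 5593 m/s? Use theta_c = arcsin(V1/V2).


V1/V2 = 3683/5593 = 0.658502
theta_c = arcsin(0.658502) = 41.1857 degrees

41.1857


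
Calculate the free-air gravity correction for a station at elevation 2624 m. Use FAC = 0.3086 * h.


FAC = 0.3086 * h
= 0.3086 * 2624
= 809.7664 mGal

809.7664


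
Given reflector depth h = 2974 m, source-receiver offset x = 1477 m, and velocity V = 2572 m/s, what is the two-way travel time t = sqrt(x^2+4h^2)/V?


x^2 + 4h^2 = 1477^2 + 4*2974^2 = 2181529 + 35378704 = 37560233
sqrt(37560233) = 6128.6404
t = 6128.6404 / 2572 = 2.3828 s

2.3828


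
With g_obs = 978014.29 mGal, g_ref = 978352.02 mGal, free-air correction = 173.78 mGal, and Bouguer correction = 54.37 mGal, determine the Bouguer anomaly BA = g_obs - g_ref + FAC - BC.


BA = g_obs - g_ref + FAC - BC
= 978014.29 - 978352.02 + 173.78 - 54.37
= -218.32 mGal

-218.32


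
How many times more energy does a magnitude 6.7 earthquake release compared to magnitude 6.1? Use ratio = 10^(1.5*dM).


M2 - M1 = 6.7 - 6.1 = 0.6
1.5 * 0.6 = 0.9
ratio = 10^0.9 = 7.94

7.94


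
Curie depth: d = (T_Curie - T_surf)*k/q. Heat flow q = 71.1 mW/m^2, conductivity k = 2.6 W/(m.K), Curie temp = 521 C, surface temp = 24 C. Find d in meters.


T_Curie - T_surf = 521 - 24 = 497 C
Convert q to W/m^2: 71.1 mW/m^2 = 0.0711 W/m^2
d = 497 * 2.6 / 0.0711 = 18174.4 m

18174.4


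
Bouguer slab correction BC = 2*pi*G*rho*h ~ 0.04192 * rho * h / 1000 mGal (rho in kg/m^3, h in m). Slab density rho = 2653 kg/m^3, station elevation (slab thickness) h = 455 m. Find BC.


BC = 0.04192 * rho * h / 1000
= 0.04192 * 2653 * 455 / 1000
= 50.6023 mGal

50.6023


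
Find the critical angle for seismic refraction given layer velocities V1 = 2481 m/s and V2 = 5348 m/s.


V1/V2 = 2481/5348 = 0.463912
theta_c = arcsin(0.463912) = 27.6398 degrees

27.6398


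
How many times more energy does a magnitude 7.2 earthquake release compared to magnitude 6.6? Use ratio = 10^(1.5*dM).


M2 - M1 = 7.2 - 6.6 = 0.6
1.5 * 0.6 = 0.9
ratio = 10^0.9 = 7.94

7.94


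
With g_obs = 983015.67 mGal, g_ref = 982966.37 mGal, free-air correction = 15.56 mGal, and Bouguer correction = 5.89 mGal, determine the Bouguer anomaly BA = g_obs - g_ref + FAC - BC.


BA = g_obs - g_ref + FAC - BC
= 983015.67 - 982966.37 + 15.56 - 5.89
= 58.97 mGal

58.97


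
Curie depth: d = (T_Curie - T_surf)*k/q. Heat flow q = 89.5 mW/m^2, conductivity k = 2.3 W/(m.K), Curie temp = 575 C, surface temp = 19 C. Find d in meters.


T_Curie - T_surf = 575 - 19 = 556 C
Convert q to W/m^2: 89.5 mW/m^2 = 0.0895 W/m^2
d = 556 * 2.3 / 0.0895 = 14288.27 m

14288.27


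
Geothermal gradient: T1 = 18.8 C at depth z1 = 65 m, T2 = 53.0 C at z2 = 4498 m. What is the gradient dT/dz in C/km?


dT = 53.0 - 18.8 = 34.2 C
dz = 4498 - 65 = 4433 m
gradient = dT/dz * 1000 = 34.2/4433 * 1000 = 7.7149 C/km

7.7149


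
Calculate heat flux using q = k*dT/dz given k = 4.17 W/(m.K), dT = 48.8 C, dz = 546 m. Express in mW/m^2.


q = k * dT / dz * 1000
= 4.17 * 48.8 / 546 * 1000
= 0.372703 * 1000
= 372.7033 mW/m^2

372.7033


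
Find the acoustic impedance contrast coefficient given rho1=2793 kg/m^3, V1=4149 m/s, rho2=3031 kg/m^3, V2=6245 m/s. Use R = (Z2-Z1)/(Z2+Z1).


Z1 = 2793 * 4149 = 11588157
Z2 = 3031 * 6245 = 18928595
R = (18928595 - 11588157) / (18928595 + 11588157) = 7340438 / 30516752 = 0.2405

0.2405


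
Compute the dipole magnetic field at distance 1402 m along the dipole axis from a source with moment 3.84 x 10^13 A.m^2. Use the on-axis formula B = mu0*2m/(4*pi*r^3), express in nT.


m = 3.84 x 10^13 = 38400000000000 A.m^2
2m = 76800000000000 A.m^2
r^3 = 1402^3 = 2755776808
B = (4pi*10^-7) * 76800000000000 / (4*pi * 2755776808) * 1e9
= 96509726.318278 / 34630112699.78 * 1e9
= 2786873.0072 nT

2786873.0072


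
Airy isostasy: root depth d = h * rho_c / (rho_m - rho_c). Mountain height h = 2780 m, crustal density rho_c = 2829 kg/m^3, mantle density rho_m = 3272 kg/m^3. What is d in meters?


rho_m - rho_c = 3272 - 2829 = 443
d = 2780 * 2829 / 443
= 7864620 / 443
= 17753.09 m

17753.09


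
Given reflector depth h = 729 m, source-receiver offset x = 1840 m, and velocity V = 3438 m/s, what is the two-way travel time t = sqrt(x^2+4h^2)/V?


x^2 + 4h^2 = 1840^2 + 4*729^2 = 3385600 + 2125764 = 5511364
sqrt(5511364) = 2347.6294
t = 2347.6294 / 3438 = 0.6828 s

0.6828


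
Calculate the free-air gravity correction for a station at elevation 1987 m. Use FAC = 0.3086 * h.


FAC = 0.3086 * h
= 0.3086 * 1987
= 613.1882 mGal

613.1882


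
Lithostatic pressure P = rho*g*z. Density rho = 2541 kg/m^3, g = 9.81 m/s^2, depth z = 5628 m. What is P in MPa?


P = rho * g * z / 1e6
= 2541 * 9.81 * 5628 / 1e6
= 140290337.88 / 1e6
= 140.2903 MPa

140.2903


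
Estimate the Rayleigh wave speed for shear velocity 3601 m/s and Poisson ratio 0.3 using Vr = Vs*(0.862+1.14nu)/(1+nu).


Numerator factor = 0.862 + 1.14*0.3 = 1.204
Denominator = 1 + 0.3 = 1.3
Vr = 3601 * 1.204 / 1.3 = 3335.08 m/s

3335.08


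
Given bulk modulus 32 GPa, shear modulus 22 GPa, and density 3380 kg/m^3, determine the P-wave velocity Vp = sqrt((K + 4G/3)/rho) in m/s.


First compute the effective modulus:
K + 4G/3 = 32e9 + 4*22e9/3 = 61333333333.33 Pa
Then divide by density:
61333333333.33 / 3380 = 18145956.6075 Pa/(kg/m^3)
Take the square root:
Vp = sqrt(18145956.6075) = 4259.81 m/s

4259.81


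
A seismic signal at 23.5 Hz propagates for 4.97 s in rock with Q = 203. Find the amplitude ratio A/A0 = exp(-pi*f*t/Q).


pi*f*t/Q = pi*23.5*4.97/203 = 1.807499
A/A0 = exp(-1.807499) = 0.164064

0.164064


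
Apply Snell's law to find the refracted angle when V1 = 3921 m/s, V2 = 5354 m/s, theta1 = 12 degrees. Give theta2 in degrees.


sin(theta1) = sin(12 deg) = 0.207912
sin(theta2) = V2/V1 * sin(theta1) = 5354/3921 * 0.207912 = 0.283897
theta2 = arcsin(0.283897) = 16.4929 degrees

16.4929


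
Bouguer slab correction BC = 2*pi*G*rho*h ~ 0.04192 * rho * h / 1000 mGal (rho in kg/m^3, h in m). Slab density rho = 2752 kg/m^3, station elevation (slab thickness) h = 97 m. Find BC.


BC = 0.04192 * rho * h / 1000
= 0.04192 * 2752 * 97 / 1000
= 11.1903 mGal

11.1903


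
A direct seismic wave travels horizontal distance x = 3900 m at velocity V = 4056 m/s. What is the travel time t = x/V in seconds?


t = x / V
= 3900 / 4056
= 0.9615 s

0.9615


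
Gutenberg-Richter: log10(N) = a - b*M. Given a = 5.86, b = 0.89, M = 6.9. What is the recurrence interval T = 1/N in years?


log10(N) = 5.86 - 0.89*6.9 = -0.281
N = 10^-0.281 = 0.5236
T = 1/N = 1/0.5236 = 1.9099 years

1.9099


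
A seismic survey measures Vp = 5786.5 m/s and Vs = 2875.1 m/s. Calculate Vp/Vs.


Vp/Vs = 5786.5 / 2875.1
= 2.0126

2.0126


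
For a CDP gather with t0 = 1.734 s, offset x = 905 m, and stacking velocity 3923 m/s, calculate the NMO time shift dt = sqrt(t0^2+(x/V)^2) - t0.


x/Vnmo = 905/3923 = 0.230691
(x/Vnmo)^2 = 0.053218
t0^2 = 3.006756
sqrt(3.006756 + 0.053218) = 1.749278
dt = 1.749278 - 1.734 = 0.015278

0.015278


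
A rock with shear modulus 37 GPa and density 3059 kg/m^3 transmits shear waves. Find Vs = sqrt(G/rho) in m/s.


Convert G to Pa: G = 37e9 Pa
Compute G/rho = 37e9 / 3059 = 12095456.0314
Vs = sqrt(12095456.0314) = 3477.85 m/s

3477.85


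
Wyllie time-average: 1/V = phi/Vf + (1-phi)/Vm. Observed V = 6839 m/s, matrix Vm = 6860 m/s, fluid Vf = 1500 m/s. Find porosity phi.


1/V - 1/Vm = 1/6839 - 1/6860 = 4.5e-07
1/Vf - 1/Vm = 1/1500 - 1/6860 = 0.00052089
phi = 4.5e-07 / 0.00052089 = 0.0009

9.000000e-04


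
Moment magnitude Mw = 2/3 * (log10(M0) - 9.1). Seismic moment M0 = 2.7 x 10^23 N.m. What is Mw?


log10(M0) = log10(2.7 x 10^23) = 23.4314
Mw = 2/3 * (23.4314 - 9.1)
= 2/3 * 14.3314
= 9.55

9.55


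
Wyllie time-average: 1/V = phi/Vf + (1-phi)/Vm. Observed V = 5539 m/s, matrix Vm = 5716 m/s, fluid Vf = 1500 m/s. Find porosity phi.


1/V - 1/Vm = 1/5539 - 1/5716 = 5.59e-06
1/Vf - 1/Vm = 1/1500 - 1/5716 = 0.00049172
phi = 5.59e-06 / 0.00049172 = 0.0114

0.0114


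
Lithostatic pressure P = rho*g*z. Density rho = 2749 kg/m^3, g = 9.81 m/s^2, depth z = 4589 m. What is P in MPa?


P = rho * g * z / 1e6
= 2749 * 9.81 * 4589 / 1e6
= 123754729.41 / 1e6
= 123.7547 MPa

123.7547


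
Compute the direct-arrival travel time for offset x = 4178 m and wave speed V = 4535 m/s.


t = x / V
= 4178 / 4535
= 0.9213 s

0.9213


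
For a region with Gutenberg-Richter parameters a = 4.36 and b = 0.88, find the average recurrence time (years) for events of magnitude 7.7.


log10(N) = 4.36 - 0.88*7.7 = -2.416
N = 10^-2.416 = 0.003837
T = 1/N = 1/0.003837 = 260.6154 years

260.6154


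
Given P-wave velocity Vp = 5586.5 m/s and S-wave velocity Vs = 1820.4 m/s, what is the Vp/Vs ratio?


Vp/Vs = 5586.5 / 1820.4
= 3.0688

3.0688


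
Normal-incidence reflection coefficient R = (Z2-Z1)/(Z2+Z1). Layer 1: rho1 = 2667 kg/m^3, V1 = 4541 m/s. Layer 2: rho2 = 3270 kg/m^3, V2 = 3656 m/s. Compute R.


Z1 = 2667 * 4541 = 12110847
Z2 = 3270 * 3656 = 11955120
R = (11955120 - 12110847) / (11955120 + 12110847) = -155727 / 24065967 = -0.0065

-0.0065


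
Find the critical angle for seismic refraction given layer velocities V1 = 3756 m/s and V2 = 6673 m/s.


V1/V2 = 3756/6673 = 0.562865
theta_c = arcsin(0.562865) = 34.2542 degrees

34.2542


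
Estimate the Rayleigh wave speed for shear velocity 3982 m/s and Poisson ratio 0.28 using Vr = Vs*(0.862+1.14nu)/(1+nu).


Numerator factor = 0.862 + 1.14*0.28 = 1.1812
Denominator = 1 + 0.28 = 1.28
Vr = 3982 * 1.1812 / 1.28 = 3674.64 m/s

3674.64


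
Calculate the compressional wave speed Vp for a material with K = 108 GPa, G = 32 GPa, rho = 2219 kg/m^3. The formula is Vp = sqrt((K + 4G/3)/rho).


First compute the effective modulus:
K + 4G/3 = 108e9 + 4*32e9/3 = 150666666666.67 Pa
Then divide by density:
150666666666.67 / 2219 = 67898452.7565 Pa/(kg/m^3)
Take the square root:
Vp = sqrt(67898452.7565) = 8240.05 m/s

8240.05


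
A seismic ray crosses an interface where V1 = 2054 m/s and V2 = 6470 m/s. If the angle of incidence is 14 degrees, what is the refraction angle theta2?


sin(theta1) = sin(14 deg) = 0.241922
sin(theta2) = V2/V1 * sin(theta1) = 6470/2054 * 0.241922 = 0.762042
theta2 = arcsin(0.762042) = 49.6446 degrees

49.6446


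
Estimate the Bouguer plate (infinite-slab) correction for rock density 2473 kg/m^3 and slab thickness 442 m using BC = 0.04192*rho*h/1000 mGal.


BC = 0.04192 * rho * h / 1000
= 0.04192 * 2473 * 442 / 1000
= 45.8213 mGal

45.8213


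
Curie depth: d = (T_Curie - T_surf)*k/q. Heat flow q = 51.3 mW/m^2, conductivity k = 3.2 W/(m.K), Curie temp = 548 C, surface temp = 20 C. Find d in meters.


T_Curie - T_surf = 548 - 20 = 528 C
Convert q to W/m^2: 51.3 mW/m^2 = 0.0513 W/m^2
d = 528 * 3.2 / 0.0513 = 32935.67 m

32935.67


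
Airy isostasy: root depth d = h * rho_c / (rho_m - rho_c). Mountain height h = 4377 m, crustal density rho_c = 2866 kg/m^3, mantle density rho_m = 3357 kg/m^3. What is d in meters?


rho_m - rho_c = 3357 - 2866 = 491
d = 4377 * 2866 / 491
= 12544482 / 491
= 25548.84 m

25548.84


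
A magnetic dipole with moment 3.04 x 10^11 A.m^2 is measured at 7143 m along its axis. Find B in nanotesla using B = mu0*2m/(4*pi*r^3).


m = 3.04 x 10^11 = 304000000000 A.m^2
2m = 608000000000 A.m^2
r^3 = 7143^3 = 364453353207
B = (4pi*10^-7) * 608000000000 / (4*pi * 364453353207) * 1e9
= 764035.333353 / 4579855908045.11 * 1e9
= 166.8252 nT

166.8252


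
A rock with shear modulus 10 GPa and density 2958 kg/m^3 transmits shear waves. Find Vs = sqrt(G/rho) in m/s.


Convert G to Pa: G = 10e9 Pa
Compute G/rho = 10e9 / 2958 = 3380662.6099
Vs = sqrt(3380662.6099) = 1838.66 m/s

1838.66


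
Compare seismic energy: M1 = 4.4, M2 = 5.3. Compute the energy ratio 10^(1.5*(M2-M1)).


M2 - M1 = 5.3 - 4.4 = 0.9
1.5 * 0.9 = 1.35
ratio = 10^1.35 = 22.39

22.39


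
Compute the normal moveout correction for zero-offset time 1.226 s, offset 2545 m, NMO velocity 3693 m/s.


x/Vnmo = 2545/3693 = 0.689142
(x/Vnmo)^2 = 0.474916
t0^2 = 1.503076
sqrt(1.503076 + 0.474916) = 1.406411
dt = 1.406411 - 1.226 = 0.180411

0.180411


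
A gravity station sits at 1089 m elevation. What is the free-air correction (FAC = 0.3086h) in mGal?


FAC = 0.3086 * h
= 0.3086 * 1089
= 336.0654 mGal

336.0654


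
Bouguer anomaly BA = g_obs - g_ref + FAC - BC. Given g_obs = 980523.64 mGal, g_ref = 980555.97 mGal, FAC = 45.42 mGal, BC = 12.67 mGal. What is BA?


BA = g_obs - g_ref + FAC - BC
= 980523.64 - 980555.97 + 45.42 - 12.67
= 0.42 mGal

0.42


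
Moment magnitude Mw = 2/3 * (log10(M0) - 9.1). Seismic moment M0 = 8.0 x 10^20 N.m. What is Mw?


log10(M0) = log10(8.0 x 10^20) = 20.9031
Mw = 2/3 * (20.9031 - 9.1)
= 2/3 * 11.8031
= 7.87

7.87


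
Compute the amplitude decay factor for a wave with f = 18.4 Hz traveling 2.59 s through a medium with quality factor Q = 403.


pi*f*t/Q = pi*18.4*2.59/403 = 0.371503
A/A0 = exp(-0.371503) = 0.689697

0.689697


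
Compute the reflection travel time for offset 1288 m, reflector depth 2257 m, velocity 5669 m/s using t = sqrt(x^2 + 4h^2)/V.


x^2 + 4h^2 = 1288^2 + 4*2257^2 = 1658944 + 20376196 = 22035140
sqrt(22035140) = 4694.1602
t = 4694.1602 / 5669 = 0.828 s

0.828


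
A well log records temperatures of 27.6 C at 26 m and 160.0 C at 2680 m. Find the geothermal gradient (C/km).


dT = 160.0 - 27.6 = 132.4 C
dz = 2680 - 26 = 2654 m
gradient = dT/dz * 1000 = 132.4/2654 * 1000 = 49.887 C/km

49.887


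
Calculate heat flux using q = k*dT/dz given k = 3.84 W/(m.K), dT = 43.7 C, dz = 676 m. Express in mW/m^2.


q = k * dT / dz * 1000
= 3.84 * 43.7 / 676 * 1000
= 0.248237 * 1000
= 248.2367 mW/m^2

248.2367


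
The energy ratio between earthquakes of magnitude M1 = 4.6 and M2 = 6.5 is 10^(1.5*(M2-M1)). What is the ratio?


M2 - M1 = 6.5 - 4.6 = 1.9
1.5 * 1.9 = 2.85
ratio = 10^2.85 = 707.95

707.95


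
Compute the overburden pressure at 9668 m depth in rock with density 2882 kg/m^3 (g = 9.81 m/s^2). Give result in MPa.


P = rho * g * z / 1e6
= 2882 * 9.81 * 9668 / 1e6
= 273337756.56 / 1e6
= 273.3378 MPa

273.3378


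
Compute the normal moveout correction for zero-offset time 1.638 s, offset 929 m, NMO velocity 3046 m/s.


x/Vnmo = 929/3046 = 0.30499
(x/Vnmo)^2 = 0.093019
t0^2 = 2.683044
sqrt(2.683044 + 0.093019) = 1.666152
dt = 1.666152 - 1.638 = 0.028152

0.028152


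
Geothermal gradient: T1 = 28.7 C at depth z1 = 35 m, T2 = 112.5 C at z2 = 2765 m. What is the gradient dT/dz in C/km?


dT = 112.5 - 28.7 = 83.8 C
dz = 2765 - 35 = 2730 m
gradient = dT/dz * 1000 = 83.8/2730 * 1000 = 30.696 C/km

30.696


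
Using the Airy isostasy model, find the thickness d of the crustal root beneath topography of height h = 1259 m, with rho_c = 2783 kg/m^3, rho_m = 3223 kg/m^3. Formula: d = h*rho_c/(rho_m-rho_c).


rho_m - rho_c = 3223 - 2783 = 440
d = 1259 * 2783 / 440
= 3503797 / 440
= 7963.18 m

7963.18


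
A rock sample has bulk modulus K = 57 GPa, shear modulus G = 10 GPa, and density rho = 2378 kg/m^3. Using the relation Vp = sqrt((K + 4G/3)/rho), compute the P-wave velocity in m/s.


First compute the effective modulus:
K + 4G/3 = 57e9 + 4*10e9/3 = 70333333333.33 Pa
Then divide by density:
70333333333.33 / 2378 = 29576675.0771 Pa/(kg/m^3)
Take the square root:
Vp = sqrt(29576675.0771) = 5438.44 m/s

5438.44


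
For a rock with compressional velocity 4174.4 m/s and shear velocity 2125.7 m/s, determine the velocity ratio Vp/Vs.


Vp/Vs = 4174.4 / 2125.7
= 1.9638

1.9638


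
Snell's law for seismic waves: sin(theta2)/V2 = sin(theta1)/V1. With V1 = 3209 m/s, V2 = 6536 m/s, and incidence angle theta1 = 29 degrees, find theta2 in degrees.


sin(theta1) = sin(29 deg) = 0.48481
sin(theta2) = V2/V1 * sin(theta1) = 6536/3209 * 0.48481 = 0.987446
theta2 = arcsin(0.987446) = 80.9118 degrees

80.9118


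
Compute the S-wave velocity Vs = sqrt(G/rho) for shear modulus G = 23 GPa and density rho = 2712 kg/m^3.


Convert G to Pa: G = 23e9 Pa
Compute G/rho = 23e9 / 2712 = 8480825.9587
Vs = sqrt(8480825.9587) = 2912.19 m/s

2912.19


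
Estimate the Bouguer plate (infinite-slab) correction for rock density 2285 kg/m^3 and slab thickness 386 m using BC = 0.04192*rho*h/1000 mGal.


BC = 0.04192 * rho * h / 1000
= 0.04192 * 2285 * 386 / 1000
= 36.9739 mGal

36.9739


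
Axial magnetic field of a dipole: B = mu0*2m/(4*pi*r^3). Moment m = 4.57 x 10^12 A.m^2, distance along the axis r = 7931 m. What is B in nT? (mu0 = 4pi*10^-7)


m = 4.57 x 10^12 = 4570000000000 A.m^2
2m = 9140000000000 A.m^2
r^3 = 7931^3 = 498865935491
B = (4pi*10^-7) * 9140000000000 / (4*pi * 498865935491) * 1e9
= 11485662.741524 / 6268934232258.9 * 1e9
= 1832.1556 nT

1832.1556


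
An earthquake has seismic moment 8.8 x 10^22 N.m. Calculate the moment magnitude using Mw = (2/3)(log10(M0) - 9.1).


log10(M0) = log10(8.8 x 10^22) = 22.9445
Mw = 2/3 * (22.9445 - 9.1)
= 2/3 * 13.8445
= 9.23

9.23


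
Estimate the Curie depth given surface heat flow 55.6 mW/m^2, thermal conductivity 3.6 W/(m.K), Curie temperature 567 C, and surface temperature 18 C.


T_Curie - T_surf = 567 - 18 = 549 C
Convert q to W/m^2: 55.6 mW/m^2 = 0.0556 W/m^2
d = 549 * 3.6 / 0.0556 = 35546.76 m

35546.76


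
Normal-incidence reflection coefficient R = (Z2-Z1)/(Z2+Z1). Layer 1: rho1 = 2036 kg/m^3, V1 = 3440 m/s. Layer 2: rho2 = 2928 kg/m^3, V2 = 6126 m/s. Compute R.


Z1 = 2036 * 3440 = 7003840
Z2 = 2928 * 6126 = 17936928
R = (17936928 - 7003840) / (17936928 + 7003840) = 10933088 / 24940768 = 0.4384

0.4384


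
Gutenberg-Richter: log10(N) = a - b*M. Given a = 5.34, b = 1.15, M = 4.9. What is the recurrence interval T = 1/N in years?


log10(N) = 5.34 - 1.15*4.9 = -0.295
N = 10^-0.295 = 0.506991
T = 1/N = 1/0.506991 = 1.9724 years

1.9724


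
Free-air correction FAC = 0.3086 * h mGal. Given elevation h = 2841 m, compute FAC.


FAC = 0.3086 * h
= 0.3086 * 2841
= 876.7326 mGal

876.7326


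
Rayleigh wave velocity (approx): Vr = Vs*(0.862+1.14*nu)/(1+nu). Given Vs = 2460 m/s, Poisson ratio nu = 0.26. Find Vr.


Numerator factor = 0.862 + 1.14*0.26 = 1.1584
Denominator = 1 + 0.26 = 1.26
Vr = 2460 * 1.1584 / 1.26 = 2261.64 m/s

2261.64


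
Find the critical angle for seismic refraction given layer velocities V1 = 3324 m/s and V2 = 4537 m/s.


V1/V2 = 3324/4537 = 0.732643
theta_c = arcsin(0.732643) = 47.1084 degrees

47.1084


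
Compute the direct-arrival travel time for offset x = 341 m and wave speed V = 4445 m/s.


t = x / V
= 341 / 4445
= 0.0767 s

0.0767


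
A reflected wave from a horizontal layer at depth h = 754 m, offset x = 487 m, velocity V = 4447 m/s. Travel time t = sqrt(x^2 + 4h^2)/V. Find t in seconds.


x^2 + 4h^2 = 487^2 + 4*754^2 = 237169 + 2274064 = 2511233
sqrt(2511233) = 1584.687
t = 1584.687 / 4447 = 0.3563 s

0.3563


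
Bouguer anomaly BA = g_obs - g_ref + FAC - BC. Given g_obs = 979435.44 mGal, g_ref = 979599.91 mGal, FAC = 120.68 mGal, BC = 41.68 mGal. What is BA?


BA = g_obs - g_ref + FAC - BC
= 979435.44 - 979599.91 + 120.68 - 41.68
= -85.47 mGal

-85.47


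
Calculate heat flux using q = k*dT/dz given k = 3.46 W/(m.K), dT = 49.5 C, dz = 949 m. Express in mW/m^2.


q = k * dT / dz * 1000
= 3.46 * 49.5 / 949 * 1000
= 0.180474 * 1000
= 180.4742 mW/m^2

180.4742


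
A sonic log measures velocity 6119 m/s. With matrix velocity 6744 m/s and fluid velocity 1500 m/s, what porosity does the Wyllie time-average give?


1/V - 1/Vm = 1/6119 - 1/6744 = 1.515e-05
1/Vf - 1/Vm = 1/1500 - 1/6744 = 0.00051839
phi = 1.515e-05 / 0.00051839 = 0.0292

0.0292


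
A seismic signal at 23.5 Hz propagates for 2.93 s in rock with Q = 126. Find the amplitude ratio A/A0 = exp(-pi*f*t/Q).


pi*f*t/Q = pi*23.5*2.93/126 = 1.716781
A/A0 = exp(-1.716781) = 0.179644

0.179644


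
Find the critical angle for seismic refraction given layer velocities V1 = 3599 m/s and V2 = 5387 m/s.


V1/V2 = 3599/5387 = 0.66809
theta_c = arcsin(0.66809) = 41.9198 degrees

41.9198


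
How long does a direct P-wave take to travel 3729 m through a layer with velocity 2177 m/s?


t = x / V
= 3729 / 2177
= 1.7129 s

1.7129


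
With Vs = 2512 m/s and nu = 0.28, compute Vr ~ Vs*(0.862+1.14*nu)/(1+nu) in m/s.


Numerator factor = 0.862 + 1.14*0.28 = 1.1812
Denominator = 1 + 0.28 = 1.28
Vr = 2512 * 1.1812 / 1.28 = 2318.11 m/s

2318.11


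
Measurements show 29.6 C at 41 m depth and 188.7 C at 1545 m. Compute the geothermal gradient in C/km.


dT = 188.7 - 29.6 = 159.1 C
dz = 1545 - 41 = 1504 m
gradient = dT/dz * 1000 = 159.1/1504 * 1000 = 105.7846 C/km

105.7846


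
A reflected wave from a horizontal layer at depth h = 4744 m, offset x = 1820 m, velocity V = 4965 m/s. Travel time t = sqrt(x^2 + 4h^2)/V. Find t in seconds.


x^2 + 4h^2 = 1820^2 + 4*4744^2 = 3312400 + 90022144 = 93334544
sqrt(93334544) = 9660.9805
t = 9660.9805 / 4965 = 1.9458 s

1.9458


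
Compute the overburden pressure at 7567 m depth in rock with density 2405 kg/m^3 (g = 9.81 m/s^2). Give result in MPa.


P = rho * g * z / 1e6
= 2405 * 9.81 * 7567 / 1e6
= 178528609.35 / 1e6
= 178.5286 MPa

178.5286


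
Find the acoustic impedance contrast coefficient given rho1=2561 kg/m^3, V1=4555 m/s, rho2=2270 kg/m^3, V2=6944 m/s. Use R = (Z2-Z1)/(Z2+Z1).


Z1 = 2561 * 4555 = 11665355
Z2 = 2270 * 6944 = 15762880
R = (15762880 - 11665355) / (15762880 + 11665355) = 4097525 / 27428235 = 0.1494

0.1494


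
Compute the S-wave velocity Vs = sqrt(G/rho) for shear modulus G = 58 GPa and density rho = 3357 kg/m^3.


Convert G to Pa: G = 58e9 Pa
Compute G/rho = 58e9 / 3357 = 17277330.9503
Vs = sqrt(17277330.9503) = 4156.6 m/s

4156.6


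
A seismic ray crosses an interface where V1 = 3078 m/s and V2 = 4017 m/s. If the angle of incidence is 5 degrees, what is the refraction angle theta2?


sin(theta1) = sin(5 deg) = 0.087156
sin(theta2) = V2/V1 * sin(theta1) = 4017/3078 * 0.087156 = 0.113744
theta2 = arcsin(0.113744) = 6.5312 degrees

6.5312


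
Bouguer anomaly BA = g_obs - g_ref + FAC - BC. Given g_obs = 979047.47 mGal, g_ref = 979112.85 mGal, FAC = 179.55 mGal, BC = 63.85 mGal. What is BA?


BA = g_obs - g_ref + FAC - BC
= 979047.47 - 979112.85 + 179.55 - 63.85
= 50.32 mGal

50.32


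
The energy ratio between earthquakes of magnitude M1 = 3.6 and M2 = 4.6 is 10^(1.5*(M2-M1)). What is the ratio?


M2 - M1 = 4.6 - 3.6 = 1.0
1.5 * 1.0 = 1.5
ratio = 10^1.5 = 31.62

31.62


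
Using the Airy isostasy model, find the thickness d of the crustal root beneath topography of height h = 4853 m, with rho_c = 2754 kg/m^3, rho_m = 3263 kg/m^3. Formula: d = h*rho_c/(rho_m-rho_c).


rho_m - rho_c = 3263 - 2754 = 509
d = 4853 * 2754 / 509
= 13365162 / 509
= 26257.69 m

26257.69


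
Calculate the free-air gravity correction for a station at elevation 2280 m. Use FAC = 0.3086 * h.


FAC = 0.3086 * h
= 0.3086 * 2280
= 703.608 mGal

703.608


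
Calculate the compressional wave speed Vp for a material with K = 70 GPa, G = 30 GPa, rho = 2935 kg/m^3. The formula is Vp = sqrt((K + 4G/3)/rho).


First compute the effective modulus:
K + 4G/3 = 70e9 + 4*30e9/3 = 110000000000.0 Pa
Then divide by density:
110000000000.0 / 2935 = 37478705.2811 Pa/(kg/m^3)
Take the square root:
Vp = sqrt(37478705.2811) = 6121.99 m/s

6121.99


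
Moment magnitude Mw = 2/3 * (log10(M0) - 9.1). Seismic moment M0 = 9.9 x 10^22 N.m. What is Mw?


log10(M0) = log10(9.9 x 10^22) = 22.9956
Mw = 2/3 * (22.9956 - 9.1)
= 2/3 * 13.8956
= 9.26

9.26


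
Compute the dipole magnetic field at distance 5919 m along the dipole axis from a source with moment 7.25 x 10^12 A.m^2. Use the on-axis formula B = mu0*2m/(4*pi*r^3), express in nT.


m = 7.25 x 10^12 = 7250000000000 A.m^2
2m = 14500000000000 A.m^2
r^3 = 5919^3 = 207369566559
B = (4pi*10^-7) * 14500000000000 / (4*pi * 207369566559) * 1e9
= 18221237.390821 / 2605882827519.42 * 1e9
= 6992.3472 nT

6992.3472


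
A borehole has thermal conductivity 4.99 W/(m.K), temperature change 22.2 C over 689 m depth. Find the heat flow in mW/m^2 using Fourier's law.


q = k * dT / dz * 1000
= 4.99 * 22.2 / 689 * 1000
= 0.160781 * 1000
= 160.7808 mW/m^2

160.7808


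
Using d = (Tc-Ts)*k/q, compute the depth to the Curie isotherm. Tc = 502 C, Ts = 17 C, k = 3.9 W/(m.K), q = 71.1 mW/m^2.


T_Curie - T_surf = 502 - 17 = 485 C
Convert q to W/m^2: 71.1 mW/m^2 = 0.0711 W/m^2
d = 485 * 3.9 / 0.0711 = 26603.38 m

26603.38


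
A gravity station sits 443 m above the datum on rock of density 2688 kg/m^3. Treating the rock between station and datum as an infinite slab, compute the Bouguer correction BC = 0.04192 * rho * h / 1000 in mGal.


BC = 0.04192 * rho * h / 1000
= 0.04192 * 2688 * 443 / 1000
= 49.9177 mGal

49.9177


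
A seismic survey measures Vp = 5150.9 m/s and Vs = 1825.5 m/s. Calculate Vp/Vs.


Vp/Vs = 5150.9 / 1825.5
= 2.8216

2.8216


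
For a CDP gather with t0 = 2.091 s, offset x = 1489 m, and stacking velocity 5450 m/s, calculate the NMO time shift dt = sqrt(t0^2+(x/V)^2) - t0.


x/Vnmo = 1489/5450 = 0.273211
(x/Vnmo)^2 = 0.074644
t0^2 = 4.372281
sqrt(4.372281 + 0.074644) = 2.108773
dt = 2.108773 - 2.091 = 0.017773

0.017773


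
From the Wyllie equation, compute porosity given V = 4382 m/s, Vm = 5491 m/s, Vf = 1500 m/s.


1/V - 1/Vm = 1/4382 - 1/5491 = 4.609e-05
1/Vf - 1/Vm = 1/1500 - 1/5491 = 0.00048455
phi = 4.609e-05 / 0.00048455 = 0.0951

0.0951


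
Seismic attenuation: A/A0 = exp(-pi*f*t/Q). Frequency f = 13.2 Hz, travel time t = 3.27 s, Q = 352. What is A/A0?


pi*f*t/Q = pi*13.2*3.27/352 = 0.385238
A/A0 = exp(-0.385238) = 0.680289

0.680289


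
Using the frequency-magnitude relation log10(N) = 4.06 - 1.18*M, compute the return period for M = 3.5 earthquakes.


log10(N) = 4.06 - 1.18*3.5 = -0.07
N = 10^-0.07 = 0.851138
T = 1/N = 1/0.851138 = 1.1749 years

1.1749


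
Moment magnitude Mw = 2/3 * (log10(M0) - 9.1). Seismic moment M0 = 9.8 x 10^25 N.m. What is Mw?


log10(M0) = log10(9.8 x 10^25) = 25.9912
Mw = 2/3 * (25.9912 - 9.1)
= 2/3 * 16.8912
= 11.26

11.26


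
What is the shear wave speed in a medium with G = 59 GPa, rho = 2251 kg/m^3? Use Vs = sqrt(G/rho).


Convert G to Pa: G = 59e9 Pa
Compute G/rho = 59e9 / 2251 = 26210573.0786
Vs = sqrt(26210573.0786) = 5119.63 m/s

5119.63


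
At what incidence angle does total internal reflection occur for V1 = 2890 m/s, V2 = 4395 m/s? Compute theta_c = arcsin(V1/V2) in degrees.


V1/V2 = 2890/4395 = 0.657565
theta_c = arcsin(0.657565) = 41.1145 degrees

41.1145


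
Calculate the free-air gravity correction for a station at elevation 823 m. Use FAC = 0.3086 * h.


FAC = 0.3086 * h
= 0.3086 * 823
= 253.9778 mGal

253.9778


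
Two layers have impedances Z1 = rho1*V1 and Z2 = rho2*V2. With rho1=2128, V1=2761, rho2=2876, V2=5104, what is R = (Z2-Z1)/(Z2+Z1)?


Z1 = 2128 * 2761 = 5875408
Z2 = 2876 * 5104 = 14679104
R = (14679104 - 5875408) / (14679104 + 5875408) = 8803696 / 20554512 = 0.4283

0.4283


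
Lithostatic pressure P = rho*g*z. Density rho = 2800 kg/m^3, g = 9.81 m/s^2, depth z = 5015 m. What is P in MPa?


P = rho * g * z / 1e6
= 2800 * 9.81 * 5015 / 1e6
= 137752020.0 / 1e6
= 137.752 MPa

137.752


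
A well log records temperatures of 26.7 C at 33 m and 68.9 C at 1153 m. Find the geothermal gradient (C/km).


dT = 68.9 - 26.7 = 42.2 C
dz = 1153 - 33 = 1120 m
gradient = dT/dz * 1000 = 42.2/1120 * 1000 = 37.6786 C/km

37.6786


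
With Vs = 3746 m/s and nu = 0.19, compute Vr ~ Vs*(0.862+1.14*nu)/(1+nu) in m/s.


Numerator factor = 0.862 + 1.14*0.19 = 1.0786
Denominator = 1 + 0.19 = 1.19
Vr = 3746 * 1.0786 / 1.19 = 3395.32 m/s

3395.32


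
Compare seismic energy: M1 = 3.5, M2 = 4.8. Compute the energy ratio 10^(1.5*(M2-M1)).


M2 - M1 = 4.8 - 3.5 = 1.3
1.5 * 1.3 = 1.95
ratio = 10^1.95 = 89.13

89.13


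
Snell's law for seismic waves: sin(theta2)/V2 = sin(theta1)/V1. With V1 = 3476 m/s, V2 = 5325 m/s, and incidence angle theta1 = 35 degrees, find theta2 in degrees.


sin(theta1) = sin(35 deg) = 0.573576
sin(theta2) = V2/V1 * sin(theta1) = 5325/3476 * 0.573576 = 0.878681
theta2 = arcsin(0.878681) = 61.4836 degrees

61.4836


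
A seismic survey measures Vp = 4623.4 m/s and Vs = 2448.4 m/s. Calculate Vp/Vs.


Vp/Vs = 4623.4 / 2448.4
= 1.8883

1.8883


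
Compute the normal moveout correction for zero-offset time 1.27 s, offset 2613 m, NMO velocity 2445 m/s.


x/Vnmo = 2613/2445 = 1.068712
(x/Vnmo)^2 = 1.142145
t0^2 = 1.6129
sqrt(1.6129 + 1.142145) = 1.659833
dt = 1.659833 - 1.27 = 0.389833

0.389833


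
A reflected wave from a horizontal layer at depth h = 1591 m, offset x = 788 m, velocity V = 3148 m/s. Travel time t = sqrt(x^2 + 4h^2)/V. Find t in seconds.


x^2 + 4h^2 = 788^2 + 4*1591^2 = 620944 + 10125124 = 10746068
sqrt(10746068) = 3278.1196
t = 3278.1196 / 3148 = 1.0413 s

1.0413


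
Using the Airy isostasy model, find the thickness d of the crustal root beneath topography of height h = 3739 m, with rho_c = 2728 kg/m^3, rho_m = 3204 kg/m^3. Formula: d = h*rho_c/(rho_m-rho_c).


rho_m - rho_c = 3204 - 2728 = 476
d = 3739 * 2728 / 476
= 10199992 / 476
= 21428.55 m

21428.55


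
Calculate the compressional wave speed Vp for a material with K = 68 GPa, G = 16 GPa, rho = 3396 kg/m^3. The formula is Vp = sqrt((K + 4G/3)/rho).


First compute the effective modulus:
K + 4G/3 = 68e9 + 4*16e9/3 = 89333333333.33 Pa
Then divide by density:
89333333333.33 / 3396 = 26305457.4009 Pa/(kg/m^3)
Take the square root:
Vp = sqrt(26305457.4009) = 5128.88 m/s

5128.88


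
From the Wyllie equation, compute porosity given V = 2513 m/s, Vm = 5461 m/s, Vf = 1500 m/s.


1/V - 1/Vm = 1/2513 - 1/5461 = 0.00021481
1/Vf - 1/Vm = 1/1500 - 1/5461 = 0.00048355
phi = 0.00021481 / 0.00048355 = 0.4442

0.4442
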